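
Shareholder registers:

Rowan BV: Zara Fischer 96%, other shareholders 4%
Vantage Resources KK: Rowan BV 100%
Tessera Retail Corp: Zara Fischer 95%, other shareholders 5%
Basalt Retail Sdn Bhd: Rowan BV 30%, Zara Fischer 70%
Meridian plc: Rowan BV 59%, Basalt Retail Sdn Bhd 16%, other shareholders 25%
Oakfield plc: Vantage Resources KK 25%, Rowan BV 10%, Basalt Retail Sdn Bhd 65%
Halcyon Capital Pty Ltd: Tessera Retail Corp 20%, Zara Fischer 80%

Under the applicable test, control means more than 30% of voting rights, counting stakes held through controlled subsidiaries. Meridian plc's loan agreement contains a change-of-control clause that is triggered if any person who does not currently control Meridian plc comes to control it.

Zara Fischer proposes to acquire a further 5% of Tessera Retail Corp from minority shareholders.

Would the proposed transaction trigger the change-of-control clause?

The purchase changes only Zara's holdings, so Zara is the only person who could newly come to control Meridian.
Zara holds 96% of Rowan, so Zara controls Rowan.
Rowan and Zara together hold 30% + 70% = 100% of Basalt, so Zara controls Basalt.
Rowan and Basalt together hold 59% + 16% = 75% of Meridian, so Zara controls Meridian.
So Zara already controls Meridian before the transaction.
After the purchase, Zara's direct stake in Tessera rises to 95% + 5% = 100%.
Zara controlled Meridian already, so this is not a new person acquiring control; every other person's position is unchanged or reduced.
No new person acquires control, so the clause is not triggered.

No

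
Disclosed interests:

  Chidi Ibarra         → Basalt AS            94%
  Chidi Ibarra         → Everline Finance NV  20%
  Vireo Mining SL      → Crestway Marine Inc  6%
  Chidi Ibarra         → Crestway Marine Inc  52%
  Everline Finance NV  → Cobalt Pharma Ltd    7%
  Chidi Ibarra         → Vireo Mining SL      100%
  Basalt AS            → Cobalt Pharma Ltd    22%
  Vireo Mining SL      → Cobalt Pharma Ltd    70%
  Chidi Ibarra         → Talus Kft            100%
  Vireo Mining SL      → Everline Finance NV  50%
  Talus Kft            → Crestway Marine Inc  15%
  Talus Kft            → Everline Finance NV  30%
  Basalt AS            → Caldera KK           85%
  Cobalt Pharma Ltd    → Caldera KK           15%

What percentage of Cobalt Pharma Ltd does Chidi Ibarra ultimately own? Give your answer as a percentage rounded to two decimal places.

97.68%

Chidi reaches Cobalt along 5 paths.
Via Basalt: 94% × 22% = 20.68%.
Via Vireo: 100% × 70% = 70%.
Via Talus → Everline: 100% × 30% × 7% = 2.1%.
Via Vireo → Everline: 100% × 50% × 7% = 3.5%.
Via Everline: 20% × 7% = 1.4%.
Total: 20.68% + 70% + 2.1% + 3.5% + 1.4% = 97.68%.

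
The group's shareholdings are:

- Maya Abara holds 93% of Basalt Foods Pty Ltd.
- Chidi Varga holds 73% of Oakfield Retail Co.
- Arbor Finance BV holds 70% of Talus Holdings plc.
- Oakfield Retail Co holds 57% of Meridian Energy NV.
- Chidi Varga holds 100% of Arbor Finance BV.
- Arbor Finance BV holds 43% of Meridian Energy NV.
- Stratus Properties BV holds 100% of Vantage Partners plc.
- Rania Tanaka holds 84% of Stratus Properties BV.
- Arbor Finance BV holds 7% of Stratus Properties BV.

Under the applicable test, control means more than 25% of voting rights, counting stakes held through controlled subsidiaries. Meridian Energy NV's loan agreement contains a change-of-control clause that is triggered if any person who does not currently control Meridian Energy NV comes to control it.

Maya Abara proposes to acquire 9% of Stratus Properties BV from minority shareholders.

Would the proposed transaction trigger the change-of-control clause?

No

The purchase changes only Maya's holdings, so Maya is the only person who could newly come to control Meridian.
Maya holds 93% of Basalt, so Maya controls Basalt.
Neither Maya nor any entity Maya controls holds any voting interest in Meridian.
So before the transaction, Maya does not control Meridian.
After the purchase, Maya holds 9% of Stratus directly.
Maya's side now holds 9% of Stratus, not > 25%, so Maya still does not control Stratus.
After the transaction, neither Maya nor any entity Maya controls holds a voting interest in Meridian, so Maya still does not control it.
No new person acquires control, so the clause is not triggered.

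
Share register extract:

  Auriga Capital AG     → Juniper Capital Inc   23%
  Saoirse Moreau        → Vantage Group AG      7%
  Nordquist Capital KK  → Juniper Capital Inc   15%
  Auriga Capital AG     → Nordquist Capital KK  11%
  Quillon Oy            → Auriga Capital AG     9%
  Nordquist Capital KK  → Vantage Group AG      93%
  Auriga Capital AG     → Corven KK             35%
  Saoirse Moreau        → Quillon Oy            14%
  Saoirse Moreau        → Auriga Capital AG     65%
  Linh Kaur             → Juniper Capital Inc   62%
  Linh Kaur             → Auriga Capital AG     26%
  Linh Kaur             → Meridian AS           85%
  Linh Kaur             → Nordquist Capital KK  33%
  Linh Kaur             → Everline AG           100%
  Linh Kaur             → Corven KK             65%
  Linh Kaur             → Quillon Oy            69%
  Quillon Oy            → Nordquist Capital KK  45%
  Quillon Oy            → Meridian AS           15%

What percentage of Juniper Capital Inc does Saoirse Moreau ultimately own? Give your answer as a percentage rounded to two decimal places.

17.28%

Saoirse reaches Juniper along 5 paths.
Via Auriga: 65% × 23% = 14.95%.
Via Quillon → Auriga: 14% × 9% × 23% = 0.2898%.
Via Auriga → Nordquist: 65% × 11% × 15% = 1.0725%.
Via Quillon → Auriga → Nordquist: 14% × 9% × 11% × 15% = 0.02079%.
Via Quillon → Nordquist: 14% × 45% × 15% = 0.945%.
Total: 14.95% + 0.2898% + 1.0725% + 0.02079% + 0.945% = 17.27809%.
Rounded: 17.28%.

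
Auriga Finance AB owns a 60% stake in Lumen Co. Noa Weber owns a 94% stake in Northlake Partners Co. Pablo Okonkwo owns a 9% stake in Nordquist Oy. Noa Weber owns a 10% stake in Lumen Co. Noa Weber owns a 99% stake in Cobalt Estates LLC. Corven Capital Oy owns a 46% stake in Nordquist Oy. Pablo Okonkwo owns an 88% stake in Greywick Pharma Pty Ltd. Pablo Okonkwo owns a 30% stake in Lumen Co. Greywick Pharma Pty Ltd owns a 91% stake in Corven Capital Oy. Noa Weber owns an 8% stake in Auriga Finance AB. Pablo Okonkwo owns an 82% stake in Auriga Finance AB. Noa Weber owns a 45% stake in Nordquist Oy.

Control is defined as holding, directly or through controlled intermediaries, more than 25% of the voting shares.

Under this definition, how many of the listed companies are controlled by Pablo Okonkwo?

Pablo holds 82% of Auriga, so Pablo controls Auriga.
Pablo holds 88% of Greywick, so Pablo controls Greywick.
Greywick holds 91% of Corven, so Pablo controls Corven.
Auriga and Pablo together hold 60% + 30% = 90% of Lumen, so Pablo controls Lumen.
Corven and Pablo together hold 46% + 9% = 55% of Nordquist, so Pablo controls Nordquist.
No other company's threshold is met.
Pablo controls 5 companies.

5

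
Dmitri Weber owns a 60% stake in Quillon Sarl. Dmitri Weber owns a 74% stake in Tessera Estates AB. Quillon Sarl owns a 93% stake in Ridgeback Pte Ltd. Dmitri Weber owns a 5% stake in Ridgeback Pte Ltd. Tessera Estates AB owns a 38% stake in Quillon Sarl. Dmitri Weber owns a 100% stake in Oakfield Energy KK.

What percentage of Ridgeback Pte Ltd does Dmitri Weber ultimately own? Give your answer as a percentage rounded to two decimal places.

86.95%

Dmitri reaches Ridgeback along 3 paths.
Via Quillon: 60% × 93% = 55.8%.
Via Tessera → Quillon: 74% × 38% × 93% = 26.1516%.
Direct stake: 5% = 5%.
Total: 55.8% + 26.1516% + 5% = 86.9516%.
Rounded: 86.95%.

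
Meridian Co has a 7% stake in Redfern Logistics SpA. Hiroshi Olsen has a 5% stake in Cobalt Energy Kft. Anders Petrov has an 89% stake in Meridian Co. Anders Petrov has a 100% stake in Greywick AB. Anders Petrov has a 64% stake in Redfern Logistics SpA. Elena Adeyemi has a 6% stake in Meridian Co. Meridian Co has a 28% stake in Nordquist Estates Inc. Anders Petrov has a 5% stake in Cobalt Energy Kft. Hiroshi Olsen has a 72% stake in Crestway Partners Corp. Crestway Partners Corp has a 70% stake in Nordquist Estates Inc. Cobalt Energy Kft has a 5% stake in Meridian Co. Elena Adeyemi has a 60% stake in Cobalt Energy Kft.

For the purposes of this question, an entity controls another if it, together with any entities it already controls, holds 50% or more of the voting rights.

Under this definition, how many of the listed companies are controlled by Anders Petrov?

Anders holds 89% of Meridian, so Anders controls Meridian.
Anders holds 100% of Greywick, so Anders controls Greywick.
Meridian and Anders together hold 7% + 64% = 71% of Redfern, so Anders controls Redfern.
No other company's threshold is met.
Anders controls 3 companies.

3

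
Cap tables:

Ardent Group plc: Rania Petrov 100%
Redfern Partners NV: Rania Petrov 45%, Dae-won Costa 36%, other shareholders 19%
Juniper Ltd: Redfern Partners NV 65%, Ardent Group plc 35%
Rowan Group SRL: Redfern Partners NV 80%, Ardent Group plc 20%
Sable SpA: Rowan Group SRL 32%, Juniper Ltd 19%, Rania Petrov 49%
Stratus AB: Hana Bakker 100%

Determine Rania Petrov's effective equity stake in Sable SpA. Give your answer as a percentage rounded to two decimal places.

Rania reaches Sable along 5 paths.
Via Redfern → Rowan: 45% × 80% × 32% = 11.52%.
Via Ardent → Rowan: 100% × 20% × 32% = 6.4%.
Via Redfern → Juniper: 45% × 65% × 19% = 5.5575%.
Via Ardent → Juniper: 100% × 35% × 19% = 6.65%.
Direct stake: 49% = 49%.
Total: 11.52% + 6.4% + 5.5575% + 6.65% + 49% = 79.1275%.
Rounded: 79.13%.

79.13%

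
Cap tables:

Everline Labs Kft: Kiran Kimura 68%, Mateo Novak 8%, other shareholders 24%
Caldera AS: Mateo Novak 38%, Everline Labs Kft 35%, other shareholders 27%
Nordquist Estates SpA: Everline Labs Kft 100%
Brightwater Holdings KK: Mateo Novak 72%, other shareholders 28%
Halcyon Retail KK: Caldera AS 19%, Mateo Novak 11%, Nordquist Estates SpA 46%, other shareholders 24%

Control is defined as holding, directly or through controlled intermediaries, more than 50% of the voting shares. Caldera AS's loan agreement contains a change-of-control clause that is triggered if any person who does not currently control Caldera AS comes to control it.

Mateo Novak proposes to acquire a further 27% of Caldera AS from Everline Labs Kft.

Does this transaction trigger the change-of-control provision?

The purchase adds only to Mateo's holdings (Everline's stake shrinks), so Mateo is the only person who could newly come to control Caldera.
Mateo holds 72% of Brightwater, so Mateo controls Brightwater.
In Caldera, Mateo's side holds only 38%, not > 50%.
So before the transaction, Mateo does not control Caldera.
After the purchase, Mateo's direct stake in Caldera rises to 38% + 27% = 65%, and Everline's stake falls to 8%.
Mateo holds 65% of Caldera, so Mateo controls Caldera.
Mateo did not control Caldera before and does after, so the clause is triggered.

Yes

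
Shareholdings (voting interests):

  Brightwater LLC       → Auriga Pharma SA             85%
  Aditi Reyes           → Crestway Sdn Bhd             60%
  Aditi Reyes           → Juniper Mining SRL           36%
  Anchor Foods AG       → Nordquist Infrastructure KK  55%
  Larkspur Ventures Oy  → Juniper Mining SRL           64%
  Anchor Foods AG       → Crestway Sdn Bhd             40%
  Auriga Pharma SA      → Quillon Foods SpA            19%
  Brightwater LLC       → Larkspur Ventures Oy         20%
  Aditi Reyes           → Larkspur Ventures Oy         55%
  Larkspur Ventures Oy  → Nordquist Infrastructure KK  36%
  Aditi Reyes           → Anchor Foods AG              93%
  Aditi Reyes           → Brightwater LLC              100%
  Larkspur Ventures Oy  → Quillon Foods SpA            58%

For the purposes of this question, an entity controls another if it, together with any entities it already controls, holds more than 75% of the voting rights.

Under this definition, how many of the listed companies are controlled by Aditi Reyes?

Aditi holds 100% of Brightwater, so Aditi controls Brightwater.
Aditi holds 93% of Anchor, so Aditi controls Anchor.
Aditi and Anchor together hold 60% + 40% = 100% of Crestway, so Aditi controls Crestway.
Brightwater holds 85% of Auriga, so Aditi controls Auriga.
No other company's threshold is met.
Aditi controls 4 companies.

4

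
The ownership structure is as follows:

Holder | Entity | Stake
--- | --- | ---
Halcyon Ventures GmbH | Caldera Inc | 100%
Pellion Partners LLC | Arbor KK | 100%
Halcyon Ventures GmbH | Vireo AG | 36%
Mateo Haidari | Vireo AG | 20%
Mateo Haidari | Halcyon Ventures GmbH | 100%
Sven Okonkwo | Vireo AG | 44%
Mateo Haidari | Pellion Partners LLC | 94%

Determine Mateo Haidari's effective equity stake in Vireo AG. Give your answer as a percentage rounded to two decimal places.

Mateo reaches Vireo along 2 paths.
Via Halcyon: 100% × 36% = 36%.
Direct stake: 20% = 20%.
Total: 36% + 20% = 56%.
Rounded: 56.00%.

56.00%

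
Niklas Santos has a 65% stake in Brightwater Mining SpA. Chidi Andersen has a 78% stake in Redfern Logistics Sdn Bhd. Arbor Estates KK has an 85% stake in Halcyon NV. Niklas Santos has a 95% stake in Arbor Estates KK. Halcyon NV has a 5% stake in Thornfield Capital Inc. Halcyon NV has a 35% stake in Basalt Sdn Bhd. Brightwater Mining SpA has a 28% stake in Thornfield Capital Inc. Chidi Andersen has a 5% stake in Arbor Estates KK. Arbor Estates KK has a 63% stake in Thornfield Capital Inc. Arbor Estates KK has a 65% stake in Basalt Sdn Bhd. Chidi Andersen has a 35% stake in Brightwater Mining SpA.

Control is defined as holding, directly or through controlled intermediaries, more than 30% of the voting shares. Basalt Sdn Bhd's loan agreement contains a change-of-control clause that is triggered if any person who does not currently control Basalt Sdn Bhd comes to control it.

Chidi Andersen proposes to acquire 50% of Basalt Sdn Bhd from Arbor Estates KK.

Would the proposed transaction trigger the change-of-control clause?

The purchase adds only to Chidi's holdings (Arbor's stake shrinks), so Chidi is the only person who could newly come to control Basalt.
Chidi holds 35% of Brightwater, so Chidi controls Brightwater.
Chidi holds 78% of Redfern, so Chidi controls Redfern.
Neither Chidi nor any entity Chidi controls holds any voting interest in Basalt.
So before the transaction, Chidi does not control Basalt.
After the purchase, Chidi holds 50% of Basalt directly, and Arbor's stake falls to 15%.
Chidi holds 50% of Basalt, so Chidi controls Basalt.
Chidi did not control Basalt before and does after, so the clause is triggered.

Yes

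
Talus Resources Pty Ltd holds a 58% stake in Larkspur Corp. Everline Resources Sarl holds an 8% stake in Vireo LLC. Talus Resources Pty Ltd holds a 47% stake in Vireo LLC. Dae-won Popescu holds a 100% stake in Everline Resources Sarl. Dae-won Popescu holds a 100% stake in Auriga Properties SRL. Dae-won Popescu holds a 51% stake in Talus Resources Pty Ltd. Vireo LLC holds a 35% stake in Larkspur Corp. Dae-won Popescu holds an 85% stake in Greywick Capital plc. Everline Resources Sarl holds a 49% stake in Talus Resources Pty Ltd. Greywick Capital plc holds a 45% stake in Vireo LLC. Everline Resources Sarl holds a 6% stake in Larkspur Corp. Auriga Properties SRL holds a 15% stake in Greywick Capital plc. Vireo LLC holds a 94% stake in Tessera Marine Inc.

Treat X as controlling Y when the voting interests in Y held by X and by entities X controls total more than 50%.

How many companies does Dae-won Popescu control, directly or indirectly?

Dae-won holds 100% of Everline, so Dae-won controls Everline.
Dae-won holds 100% of Auriga, so Dae-won controls Auriga.
Dae-won and Everline together hold 51% + 49% = 100% of Talus, so Dae-won controls Talus.
Auriga and Dae-won together hold 15% + 85% = 100% of Greywick, so Dae-won controls Greywick.
Everline and Talus and Greywick together hold 8% + 47% + 45% = 100% of Vireo, so Dae-won controls Vireo.
Talus and Everline and Vireo together hold 58% + 6% + 35% = 99% of Larkspur, so Dae-won controls Larkspur.
Vireo holds 94% of Tessera, so Dae-won controls Tessera.
Dae-won controls 7 companies.

7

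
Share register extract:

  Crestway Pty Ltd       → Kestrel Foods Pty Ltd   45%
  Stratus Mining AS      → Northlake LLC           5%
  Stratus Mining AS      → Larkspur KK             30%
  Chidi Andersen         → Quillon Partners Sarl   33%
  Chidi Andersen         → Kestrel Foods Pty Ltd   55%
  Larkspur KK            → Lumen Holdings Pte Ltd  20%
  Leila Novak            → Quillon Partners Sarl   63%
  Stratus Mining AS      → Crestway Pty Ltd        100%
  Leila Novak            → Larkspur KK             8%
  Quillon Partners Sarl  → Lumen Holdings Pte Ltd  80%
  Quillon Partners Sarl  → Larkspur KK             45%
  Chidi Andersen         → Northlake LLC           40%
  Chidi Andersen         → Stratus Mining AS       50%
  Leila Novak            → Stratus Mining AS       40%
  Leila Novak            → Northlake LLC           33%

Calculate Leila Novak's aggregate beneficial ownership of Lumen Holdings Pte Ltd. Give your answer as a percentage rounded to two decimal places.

60.07%

Leila reaches Lumen along 4 paths.
Via Quillon → Larkspur: 63% × 45% × 20% = 5.67%.
Via Stratus → Larkspur: 40% × 30% × 20% = 2.4%.
Via Larkspur: 8% × 20% = 1.6%.
Via Quillon: 63% × 80% = 50.4%.
Total: 5.67% + 2.4% + 1.6% + 50.4% = 60.07%.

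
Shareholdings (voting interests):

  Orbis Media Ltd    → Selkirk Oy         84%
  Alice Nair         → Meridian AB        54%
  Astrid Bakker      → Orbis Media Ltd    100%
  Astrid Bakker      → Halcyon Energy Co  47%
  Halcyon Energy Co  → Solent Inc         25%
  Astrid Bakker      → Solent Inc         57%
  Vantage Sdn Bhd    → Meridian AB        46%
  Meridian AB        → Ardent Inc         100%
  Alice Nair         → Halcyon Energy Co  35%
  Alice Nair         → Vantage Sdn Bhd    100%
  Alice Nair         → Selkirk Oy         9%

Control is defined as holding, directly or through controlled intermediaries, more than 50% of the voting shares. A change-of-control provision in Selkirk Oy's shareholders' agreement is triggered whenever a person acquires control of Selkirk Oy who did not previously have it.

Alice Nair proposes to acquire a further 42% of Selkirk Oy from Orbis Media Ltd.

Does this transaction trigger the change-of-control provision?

The purchase adds only to Alice's holdings (Orbis's stake shrinks), so Alice is the only person who could newly come to control Selkirk.
Alice holds 100% of Vantage, so Alice controls Vantage.
Alice and Vantage together hold 54% + 46% = 100% of Meridian, so Alice controls Meridian.
Meridian holds 100% of Ardent, so Alice controls Ardent.
In Selkirk, Alice's side holds only 9%, not > 50%.
So before the transaction, Alice does not control Selkirk.
After the purchase, Alice's direct stake in Selkirk rises to 9% + 42% = 51%, and Orbis's stake falls to 42%.
Alice holds 51% of Selkirk, so Alice controls Selkirk.
Alice did not control Selkirk before and does after, so the clause is triggered.

Yes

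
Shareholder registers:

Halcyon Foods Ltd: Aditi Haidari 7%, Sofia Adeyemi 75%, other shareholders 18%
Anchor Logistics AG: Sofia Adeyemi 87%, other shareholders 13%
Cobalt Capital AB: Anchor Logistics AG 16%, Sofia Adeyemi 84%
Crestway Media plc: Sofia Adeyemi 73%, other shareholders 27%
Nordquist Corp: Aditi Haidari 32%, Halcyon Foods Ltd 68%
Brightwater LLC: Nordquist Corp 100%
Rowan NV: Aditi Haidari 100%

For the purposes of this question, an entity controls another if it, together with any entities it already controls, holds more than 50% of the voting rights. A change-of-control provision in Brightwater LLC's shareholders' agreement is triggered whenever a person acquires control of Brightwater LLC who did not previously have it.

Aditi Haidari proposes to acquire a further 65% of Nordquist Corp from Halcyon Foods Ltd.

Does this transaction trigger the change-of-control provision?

Yes

The purchase adds only to Aditi's holdings (Halcyon's stake shrinks), so Aditi is the only person who could newly come to control Brightwater.
Aditi holds 100% of Rowan, so Aditi controls Rowan.
Neither Aditi nor any entity Aditi controls holds any voting interest in Brightwater.
So before the transaction, Aditi does not control Brightwater.
After the purchase, Aditi's direct stake in Nordquist rises to 32% + 65% = 97%, and Halcyon's stake falls to 3%.
Aditi holds 97% of Nordquist, so Aditi controls Nordquist.
Nordquist holds 100% of Brightwater, so Aditi controls Brightwater.
Aditi did not control Brightwater before and does after, so the clause is triggered.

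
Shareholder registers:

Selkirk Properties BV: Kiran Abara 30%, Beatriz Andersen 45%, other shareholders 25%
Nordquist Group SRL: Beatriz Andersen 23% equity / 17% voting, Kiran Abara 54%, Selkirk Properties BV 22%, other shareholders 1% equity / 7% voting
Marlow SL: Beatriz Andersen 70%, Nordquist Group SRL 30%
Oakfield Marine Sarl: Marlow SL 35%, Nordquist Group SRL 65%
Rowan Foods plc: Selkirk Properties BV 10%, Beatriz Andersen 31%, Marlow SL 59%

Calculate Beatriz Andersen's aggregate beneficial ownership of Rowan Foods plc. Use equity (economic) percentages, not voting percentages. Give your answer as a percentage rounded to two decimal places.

82.62%

Beatriz reaches Rowan along 5 paths.
Via Selkirk: 45% × 10% = 4.5%.
Direct stake: 31% = 31%.
Via Marlow: 70% × 59% = 41.3%.
Via Nordquist → Marlow: 23% × 30% × 59% = 4.071%.
Via Selkirk → Nordquist → Marlow: 45% × 22% × 30% × 59% = 1.7523%.
Total: 4.5% + 31% + 41.3% + 4.071% + 1.7523% = 82.6233%.
Rounded: 82.62%.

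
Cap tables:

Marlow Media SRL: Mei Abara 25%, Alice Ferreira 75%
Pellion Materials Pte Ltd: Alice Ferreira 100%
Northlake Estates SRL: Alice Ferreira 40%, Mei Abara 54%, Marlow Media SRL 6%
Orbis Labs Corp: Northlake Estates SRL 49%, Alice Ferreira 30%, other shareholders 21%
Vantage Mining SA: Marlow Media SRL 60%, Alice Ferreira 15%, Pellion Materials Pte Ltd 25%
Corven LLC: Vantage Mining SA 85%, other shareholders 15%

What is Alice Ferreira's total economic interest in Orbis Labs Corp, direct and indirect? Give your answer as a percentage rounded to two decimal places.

Alice reaches Orbis along 3 paths.
Via Northlake: 40% × 49% = 19.6%.
Via Marlow → Northlake: 75% × 6% × 49% = 2.205%.
Direct stake: 30% = 30%.
Total: 19.6% + 2.205% + 30% = 51.805%.
Rounded: 51.81%.

51.81%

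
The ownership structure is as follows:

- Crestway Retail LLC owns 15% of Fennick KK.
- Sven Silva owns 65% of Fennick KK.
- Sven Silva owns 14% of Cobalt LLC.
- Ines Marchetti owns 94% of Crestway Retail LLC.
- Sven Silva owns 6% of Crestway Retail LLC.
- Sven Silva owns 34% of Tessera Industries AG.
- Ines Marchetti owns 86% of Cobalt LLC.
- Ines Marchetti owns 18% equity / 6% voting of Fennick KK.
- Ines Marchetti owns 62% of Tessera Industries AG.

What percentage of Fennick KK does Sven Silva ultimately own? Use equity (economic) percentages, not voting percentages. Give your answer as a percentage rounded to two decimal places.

65.90%

Sven reaches Fennick along 2 paths.
Direct stake: 65% = 65%.
Via Crestway: 6% × 15% = 0.9%.
Total: 65% + 0.9% = 65.9%.
Rounded: 65.90%.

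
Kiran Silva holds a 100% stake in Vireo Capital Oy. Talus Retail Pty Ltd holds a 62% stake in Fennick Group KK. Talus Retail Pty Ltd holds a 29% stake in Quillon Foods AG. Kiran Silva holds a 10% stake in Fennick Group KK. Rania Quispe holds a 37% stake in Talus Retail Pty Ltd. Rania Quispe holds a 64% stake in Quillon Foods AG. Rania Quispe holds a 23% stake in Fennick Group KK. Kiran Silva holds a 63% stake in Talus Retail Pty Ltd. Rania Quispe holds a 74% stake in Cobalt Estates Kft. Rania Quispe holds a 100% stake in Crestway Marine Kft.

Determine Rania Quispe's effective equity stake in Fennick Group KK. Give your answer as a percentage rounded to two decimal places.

Rania reaches Fennick along 2 paths.
Direct stake: 23% = 23%.
Via Talus: 37% × 62% = 22.94%.
Total: 23% + 22.94% = 45.94%.

45.94%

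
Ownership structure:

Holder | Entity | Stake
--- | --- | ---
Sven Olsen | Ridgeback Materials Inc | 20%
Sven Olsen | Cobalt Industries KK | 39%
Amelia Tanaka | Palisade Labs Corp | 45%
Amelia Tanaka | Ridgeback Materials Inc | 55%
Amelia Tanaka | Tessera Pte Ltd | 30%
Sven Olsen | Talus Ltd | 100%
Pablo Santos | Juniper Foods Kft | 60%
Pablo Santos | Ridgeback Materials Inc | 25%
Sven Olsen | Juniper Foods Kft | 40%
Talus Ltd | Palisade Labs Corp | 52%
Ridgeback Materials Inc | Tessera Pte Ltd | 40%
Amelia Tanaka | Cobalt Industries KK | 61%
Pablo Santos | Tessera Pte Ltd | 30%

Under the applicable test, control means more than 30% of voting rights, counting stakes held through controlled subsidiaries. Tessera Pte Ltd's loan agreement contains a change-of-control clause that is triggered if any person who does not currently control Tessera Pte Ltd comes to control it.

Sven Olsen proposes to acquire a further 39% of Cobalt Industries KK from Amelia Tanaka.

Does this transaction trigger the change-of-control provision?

The purchase adds only to Sven's holdings (Amelia's stake shrinks), so Sven is the only person who could newly come to control Tessera.
Sven holds 100% of Talus, so Sven controls Talus.
Sven holds 39% of Cobalt, so Sven controls Cobalt.
Talus holds 52% of Palisade, so Sven controls Palisade.
Sven holds 40% of Juniper, so Sven controls Juniper.
Neither Sven nor any entity Sven controls holds any voting interest in Tessera.
So before the transaction, Sven does not control Tessera.
After the purchase, Sven's direct stake in Cobalt rises to 39% + 39% = 78%, and Amelia's stake falls to 22%.
Sven holds 78% of Cobalt, so Sven controls Cobalt.
After the transaction, neither Sven nor any entity Sven controls holds a voting interest in Tessera, so Sven still does not control it.
No new person acquires control, so the clause is not triggered.

No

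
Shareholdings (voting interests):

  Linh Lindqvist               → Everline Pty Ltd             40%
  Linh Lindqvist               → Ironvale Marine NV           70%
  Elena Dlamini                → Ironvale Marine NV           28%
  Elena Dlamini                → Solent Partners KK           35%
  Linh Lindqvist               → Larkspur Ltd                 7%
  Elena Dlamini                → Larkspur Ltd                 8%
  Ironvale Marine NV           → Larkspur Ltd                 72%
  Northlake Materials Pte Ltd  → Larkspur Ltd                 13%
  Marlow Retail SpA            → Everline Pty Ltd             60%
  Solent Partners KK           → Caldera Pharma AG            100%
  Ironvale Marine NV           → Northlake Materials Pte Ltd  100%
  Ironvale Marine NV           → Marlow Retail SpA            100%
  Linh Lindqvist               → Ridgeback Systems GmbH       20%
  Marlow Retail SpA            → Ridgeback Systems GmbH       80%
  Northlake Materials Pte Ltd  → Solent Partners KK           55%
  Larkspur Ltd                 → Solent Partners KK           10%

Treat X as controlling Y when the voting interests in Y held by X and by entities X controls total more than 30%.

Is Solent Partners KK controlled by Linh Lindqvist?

Yes

Linh holds 70% of Ironvale, so Linh controls Ironvale.
Ironvale holds 100% of Northlake, so Linh controls Northlake.
Linh and Ironvale and Northlake together hold 7% + 72% + 13% = 92% of Larkspur, so Linh controls Larkspur.
Larkspur and Northlake together hold 10% + 55% = 65% of Solent, so Linh controls Solent.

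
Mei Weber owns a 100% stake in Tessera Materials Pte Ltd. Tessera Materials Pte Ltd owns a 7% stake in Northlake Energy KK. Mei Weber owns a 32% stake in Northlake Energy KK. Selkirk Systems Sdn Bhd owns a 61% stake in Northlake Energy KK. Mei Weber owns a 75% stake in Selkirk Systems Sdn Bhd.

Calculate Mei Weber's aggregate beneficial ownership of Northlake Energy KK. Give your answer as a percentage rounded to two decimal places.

Mei reaches Northlake along 3 paths.
Via Tessera: 100% × 7% = 7%.
Via Selkirk: 75% × 61% = 45.75%.
Direct stake: 32% = 32%.
Total: 7% + 45.75% + 32% = 84.75%.

84.75%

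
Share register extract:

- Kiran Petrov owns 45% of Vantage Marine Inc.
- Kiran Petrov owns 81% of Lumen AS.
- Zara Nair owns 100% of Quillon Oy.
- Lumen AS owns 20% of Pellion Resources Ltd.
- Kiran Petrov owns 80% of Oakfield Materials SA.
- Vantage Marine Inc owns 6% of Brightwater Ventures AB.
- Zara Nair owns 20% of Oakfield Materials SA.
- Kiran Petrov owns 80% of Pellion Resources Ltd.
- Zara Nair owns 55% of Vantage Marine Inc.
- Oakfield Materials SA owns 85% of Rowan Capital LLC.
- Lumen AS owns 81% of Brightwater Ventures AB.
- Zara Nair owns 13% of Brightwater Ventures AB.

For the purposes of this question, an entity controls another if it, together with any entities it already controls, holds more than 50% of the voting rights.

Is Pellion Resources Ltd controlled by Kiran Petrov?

Yes

Kiran holds 81% of Lumen, so Kiran controls Lumen.
Kiran and Lumen together hold 80% + 20% = 100% of Pellion, so Kiran controls Pellion.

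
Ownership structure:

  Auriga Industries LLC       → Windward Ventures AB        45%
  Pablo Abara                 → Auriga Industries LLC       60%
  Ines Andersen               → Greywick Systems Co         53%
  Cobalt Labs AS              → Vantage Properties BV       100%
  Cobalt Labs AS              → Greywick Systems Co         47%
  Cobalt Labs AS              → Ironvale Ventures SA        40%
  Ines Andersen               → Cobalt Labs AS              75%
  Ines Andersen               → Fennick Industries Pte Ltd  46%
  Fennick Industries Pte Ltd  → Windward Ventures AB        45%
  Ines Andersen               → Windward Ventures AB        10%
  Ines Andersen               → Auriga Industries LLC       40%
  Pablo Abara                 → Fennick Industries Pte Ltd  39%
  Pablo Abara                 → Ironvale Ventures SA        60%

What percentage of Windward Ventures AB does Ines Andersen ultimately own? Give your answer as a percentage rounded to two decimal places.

48.70%

Ines reaches Windward along 3 paths.
Via Fennick: 46% × 45% = 20.7%.
Direct stake: 10% = 10%.
Via Auriga: 40% × 45% = 18%.
Total: 20.7% + 10% + 18% = 48.7%.
Rounded: 48.70%.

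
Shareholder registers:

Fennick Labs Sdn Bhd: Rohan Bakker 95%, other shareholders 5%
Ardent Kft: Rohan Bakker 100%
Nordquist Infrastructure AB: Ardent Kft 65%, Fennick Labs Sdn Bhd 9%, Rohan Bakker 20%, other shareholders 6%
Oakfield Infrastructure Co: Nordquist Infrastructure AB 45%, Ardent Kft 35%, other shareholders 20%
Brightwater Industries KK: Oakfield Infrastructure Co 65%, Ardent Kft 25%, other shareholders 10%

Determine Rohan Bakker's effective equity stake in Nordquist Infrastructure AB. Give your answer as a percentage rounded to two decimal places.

93.55%

Rohan reaches Nordquist along 3 paths.
Via Ardent: 100% × 65% = 65%.
Via Fennick: 95% × 9% = 8.55%.
Direct stake: 20% = 20%.
Total: 65% + 8.55% + 20% = 93.55%.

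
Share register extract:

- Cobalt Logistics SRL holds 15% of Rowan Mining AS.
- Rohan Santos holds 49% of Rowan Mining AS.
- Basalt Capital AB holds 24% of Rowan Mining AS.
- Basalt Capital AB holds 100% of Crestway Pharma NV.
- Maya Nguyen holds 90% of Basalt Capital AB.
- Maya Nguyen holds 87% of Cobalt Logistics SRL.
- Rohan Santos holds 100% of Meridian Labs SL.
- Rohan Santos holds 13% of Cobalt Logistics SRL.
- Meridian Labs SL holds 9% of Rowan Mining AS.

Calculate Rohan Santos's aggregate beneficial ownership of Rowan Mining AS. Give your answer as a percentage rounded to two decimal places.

Rohan reaches Rowan along 3 paths.
Direct stake: 49% = 49%.
Via Meridian: 100% × 9% = 9%.
Via Cobalt: 13% × 15% = 1.95%.
Total: 49% + 9% + 1.95% = 59.95%.

59.95%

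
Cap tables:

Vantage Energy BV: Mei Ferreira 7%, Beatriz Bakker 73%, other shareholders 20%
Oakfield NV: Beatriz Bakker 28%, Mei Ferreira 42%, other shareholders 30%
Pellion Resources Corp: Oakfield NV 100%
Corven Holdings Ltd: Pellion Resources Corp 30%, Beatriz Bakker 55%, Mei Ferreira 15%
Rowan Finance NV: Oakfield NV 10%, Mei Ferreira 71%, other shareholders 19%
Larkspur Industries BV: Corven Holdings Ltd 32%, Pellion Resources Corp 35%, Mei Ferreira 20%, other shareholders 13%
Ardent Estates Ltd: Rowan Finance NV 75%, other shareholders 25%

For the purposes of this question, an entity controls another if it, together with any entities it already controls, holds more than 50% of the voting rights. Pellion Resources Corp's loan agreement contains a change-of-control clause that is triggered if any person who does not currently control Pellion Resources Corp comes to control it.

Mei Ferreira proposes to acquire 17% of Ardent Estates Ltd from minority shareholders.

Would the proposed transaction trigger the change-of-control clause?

No

The purchase changes only Mei's holdings, so Mei is the only person who could newly come to control Pellion.
Mei holds 71% of Rowan, so Mei controls Rowan.
Rowan holds 75% of Ardent, so Mei controls Ardent.
Neither Mei nor any entity Mei controls holds any voting interest in Pellion.
So before the transaction, Mei does not control Pellion.
After the purchase, Mei holds 17% of Ardent directly.
Rowan and Mei together hold 75% + 17% = 92% of Ardent, so Mei controls Ardent.
After the transaction, neither Mei nor any entity Mei controls holds a voting interest in Pellion, so Mei still does not control it.
No new person acquires control, so the clause is not triggered.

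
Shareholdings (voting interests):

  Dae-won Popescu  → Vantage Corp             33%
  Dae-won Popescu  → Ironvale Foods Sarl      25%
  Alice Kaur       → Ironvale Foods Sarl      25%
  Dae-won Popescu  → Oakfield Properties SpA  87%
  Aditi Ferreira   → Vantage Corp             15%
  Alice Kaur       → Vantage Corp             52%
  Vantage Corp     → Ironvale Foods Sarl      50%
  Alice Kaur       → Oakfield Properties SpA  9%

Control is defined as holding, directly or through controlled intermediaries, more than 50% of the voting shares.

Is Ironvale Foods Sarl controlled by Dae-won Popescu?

No

Dae-won holds 87% of Oakfield, so Dae-won controls Oakfield.
In Ironvale, Dae-won's side holds only 25%, not > 50%.
So Dae-won does not control Ironvale.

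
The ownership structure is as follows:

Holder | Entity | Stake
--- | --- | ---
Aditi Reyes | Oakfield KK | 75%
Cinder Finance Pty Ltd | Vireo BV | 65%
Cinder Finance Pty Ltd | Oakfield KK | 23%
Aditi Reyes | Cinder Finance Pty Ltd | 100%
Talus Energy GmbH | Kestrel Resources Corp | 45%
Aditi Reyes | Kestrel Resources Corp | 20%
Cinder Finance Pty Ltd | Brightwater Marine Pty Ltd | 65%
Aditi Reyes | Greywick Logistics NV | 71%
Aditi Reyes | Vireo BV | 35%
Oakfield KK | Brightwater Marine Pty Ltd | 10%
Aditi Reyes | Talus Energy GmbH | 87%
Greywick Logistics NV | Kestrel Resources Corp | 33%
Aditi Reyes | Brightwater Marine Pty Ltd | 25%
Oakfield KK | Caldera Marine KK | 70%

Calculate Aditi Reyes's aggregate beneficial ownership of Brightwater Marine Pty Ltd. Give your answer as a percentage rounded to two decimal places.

99.80%

Aditi reaches Brightwater along 4 paths.
Via Oakfield: 75% × 10% = 7.5%.
Via Cinder → Oakfield: 100% × 23% × 10% = 2.3%.
Direct stake: 25% = 25%.
Via Cinder: 100% × 65% = 65%.
Total: 7.5% + 2.3% + 25% + 65% = 99.8%.
Rounded: 99.80%.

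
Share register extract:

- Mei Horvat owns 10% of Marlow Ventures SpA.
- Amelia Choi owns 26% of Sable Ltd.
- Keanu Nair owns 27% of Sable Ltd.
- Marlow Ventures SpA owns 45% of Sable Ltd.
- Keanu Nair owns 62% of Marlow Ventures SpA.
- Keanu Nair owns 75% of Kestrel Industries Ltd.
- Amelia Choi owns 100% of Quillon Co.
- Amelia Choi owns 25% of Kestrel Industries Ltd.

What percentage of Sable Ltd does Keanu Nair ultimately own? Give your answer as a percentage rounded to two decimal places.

Keanu reaches Sable along 2 paths.
Direct stake: 27% = 27%.
Via Marlow: 62% × 45% = 27.9%.
Total: 27% + 27.9% = 54.9%.
Rounded: 54.90%.

54.90%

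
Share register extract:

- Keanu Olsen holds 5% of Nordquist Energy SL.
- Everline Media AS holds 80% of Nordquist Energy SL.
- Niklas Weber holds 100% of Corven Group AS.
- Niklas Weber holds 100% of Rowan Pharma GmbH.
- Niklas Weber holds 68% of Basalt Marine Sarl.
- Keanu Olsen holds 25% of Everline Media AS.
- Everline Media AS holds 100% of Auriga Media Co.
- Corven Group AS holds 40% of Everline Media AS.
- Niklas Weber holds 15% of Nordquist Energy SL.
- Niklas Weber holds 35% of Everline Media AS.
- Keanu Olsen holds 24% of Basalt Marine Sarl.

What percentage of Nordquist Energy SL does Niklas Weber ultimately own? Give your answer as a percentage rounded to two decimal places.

Niklas reaches Nordquist along 3 paths.
Via Corven → Everline: 100% × 40% × 80% = 32%.
Via Everline: 35% × 80% = 28%.
Direct stake: 15% = 15%.
Total: 32% + 28% + 15% = 75%.
Rounded: 75.00%.

75.00%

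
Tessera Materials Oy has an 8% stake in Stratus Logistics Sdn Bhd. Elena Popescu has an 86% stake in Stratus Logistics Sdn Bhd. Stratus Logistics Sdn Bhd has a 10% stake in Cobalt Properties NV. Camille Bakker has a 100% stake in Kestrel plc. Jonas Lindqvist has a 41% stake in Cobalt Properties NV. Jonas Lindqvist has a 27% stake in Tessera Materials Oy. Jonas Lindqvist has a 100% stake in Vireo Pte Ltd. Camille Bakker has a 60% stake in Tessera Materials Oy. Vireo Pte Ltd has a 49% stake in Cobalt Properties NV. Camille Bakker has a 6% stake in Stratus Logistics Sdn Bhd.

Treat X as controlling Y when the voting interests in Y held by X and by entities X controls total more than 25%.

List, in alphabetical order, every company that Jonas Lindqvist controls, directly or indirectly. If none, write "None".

Cobalt Properties NV, Tessera Materials Oy, Vireo Pte Ltd

Jonas holds 27% of Tessera, so Jonas controls Tessera.
Jonas holds 100% of Vireo, so Jonas controls Vireo.
Jonas and Vireo together hold 41% + 49% = 90% of Cobalt, so Jonas controls Cobalt.
No other company's threshold is met.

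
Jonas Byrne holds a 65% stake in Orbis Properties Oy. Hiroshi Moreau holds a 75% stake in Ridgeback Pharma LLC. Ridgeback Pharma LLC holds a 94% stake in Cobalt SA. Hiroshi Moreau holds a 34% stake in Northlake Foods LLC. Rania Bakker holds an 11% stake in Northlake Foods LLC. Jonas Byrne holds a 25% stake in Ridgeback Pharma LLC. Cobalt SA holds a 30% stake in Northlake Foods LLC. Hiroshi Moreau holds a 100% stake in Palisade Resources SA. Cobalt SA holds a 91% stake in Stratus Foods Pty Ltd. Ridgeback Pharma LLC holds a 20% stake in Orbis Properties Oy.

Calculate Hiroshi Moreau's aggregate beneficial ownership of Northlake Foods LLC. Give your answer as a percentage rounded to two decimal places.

55.15%

Hiroshi reaches Northlake along 2 paths.
Via Ridgeback → Cobalt: 75% × 94% × 30% = 21.15%.
Direct stake: 34% = 34%.
Total: 21.15% + 34% = 55.15%.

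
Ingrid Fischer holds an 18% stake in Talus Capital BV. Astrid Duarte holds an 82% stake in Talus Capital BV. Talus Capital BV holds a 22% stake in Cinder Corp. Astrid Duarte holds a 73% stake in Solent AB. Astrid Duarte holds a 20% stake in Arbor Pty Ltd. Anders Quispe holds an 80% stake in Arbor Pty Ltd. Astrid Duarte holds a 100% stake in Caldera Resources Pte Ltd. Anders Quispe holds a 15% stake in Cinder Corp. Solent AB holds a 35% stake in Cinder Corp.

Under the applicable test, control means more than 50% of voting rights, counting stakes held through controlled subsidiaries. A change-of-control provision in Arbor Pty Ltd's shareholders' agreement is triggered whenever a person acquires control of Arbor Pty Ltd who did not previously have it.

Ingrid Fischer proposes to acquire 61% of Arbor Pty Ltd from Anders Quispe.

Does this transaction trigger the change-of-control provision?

Yes

The purchase adds only to Ingrid's holdings (Anders's stake shrinks), so Ingrid is the only person who could newly come to control Arbor.
Ingrid's largest direct stake is 18% in Talus, which does not meet the threshold, so Ingrid controls no company.
Neither Ingrid nor any entity Ingrid controls holds any voting interest in Arbor.
So before the transaction, Ingrid does not control Arbor.
After the purchase, Ingrid holds 61% of Arbor directly, and Anders's stake falls to 19%.
Ingrid holds 61% of Arbor, so Ingrid controls Arbor.
Ingrid did not control Arbor before and does after, so the clause is triggered.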